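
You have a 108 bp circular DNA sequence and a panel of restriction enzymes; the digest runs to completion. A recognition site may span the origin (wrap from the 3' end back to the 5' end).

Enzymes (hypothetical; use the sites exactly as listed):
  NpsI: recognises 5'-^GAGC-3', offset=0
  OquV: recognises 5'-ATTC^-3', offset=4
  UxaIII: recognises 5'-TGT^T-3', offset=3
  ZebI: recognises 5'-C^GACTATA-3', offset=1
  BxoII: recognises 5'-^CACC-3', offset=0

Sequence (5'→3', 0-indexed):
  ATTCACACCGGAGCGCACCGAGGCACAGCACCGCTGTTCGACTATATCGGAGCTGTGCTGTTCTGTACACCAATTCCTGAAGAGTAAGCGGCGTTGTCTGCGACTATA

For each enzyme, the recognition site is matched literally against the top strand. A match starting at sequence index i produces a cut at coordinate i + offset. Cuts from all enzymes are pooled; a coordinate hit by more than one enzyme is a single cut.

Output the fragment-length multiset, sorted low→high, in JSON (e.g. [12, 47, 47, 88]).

Site scan:
  NpsI (GAGC, off=0): starts [10, 49] → cuts [10, 49]
  OquV (ATTC, off=4): starts [0, 72] → cuts [4, 76]
  UxaIII (TGTT, off=3): starts [34, 58] → cuts [37, 61]
  ZebI (CGACTATA, off=1): starts [38, 100] → cuts [39, 101]
  BxoII (CACC, off=0): starts [5, 15, 28, 67] → cuts [5, 15, 28, 67]

All cut coordinates (distinct, sorted): [4, 5, 10, 15, 28, 37, 39, 49, 61, 67, 76, 101]

Fragments:
  4→5: 1 bp
  5→10: 5 bp
  10→15: 5 bp
  15→28: 13 bp
  28→37: 9 bp
  37→39: 2 bp
  39→49: 10 bp
  49→61: 12 bp
  61→67: 6 bp
  67→76: 9 bp
  76→101: 25 bp
  101→4 (wrap): 108-101+4 = 11 bp

[1,2,5,5,6,9,9,10,11,12,13,25]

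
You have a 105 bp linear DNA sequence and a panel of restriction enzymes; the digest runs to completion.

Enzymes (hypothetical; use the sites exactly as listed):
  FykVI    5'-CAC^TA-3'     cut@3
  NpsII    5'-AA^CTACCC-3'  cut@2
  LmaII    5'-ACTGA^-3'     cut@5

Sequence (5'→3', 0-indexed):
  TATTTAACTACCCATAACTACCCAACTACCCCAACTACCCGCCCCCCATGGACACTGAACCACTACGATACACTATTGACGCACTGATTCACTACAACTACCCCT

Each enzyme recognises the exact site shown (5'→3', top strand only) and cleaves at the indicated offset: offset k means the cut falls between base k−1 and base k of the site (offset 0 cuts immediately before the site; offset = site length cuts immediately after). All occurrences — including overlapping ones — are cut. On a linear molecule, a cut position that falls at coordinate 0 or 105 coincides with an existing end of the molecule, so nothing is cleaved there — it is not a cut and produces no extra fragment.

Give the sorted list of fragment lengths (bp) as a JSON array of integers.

[5,5,5,7,8,8,9,10,10,14,24]

Per-enzyme occurrences:
  FykVI CACTA/3: at [60, 70, 89] ⇒ [63, 73, 92]
  NpsII AACTACCC/2: at [5, 15, 23, 32, 95] ⇒ [7, 17, 25, 34, 97]
  LmaII ACTGA/5: at [53, 82] ⇒ [58, 87]

All cut coordinates (distinct, sorted): [7, 17, 25, 34, 58, 63, 73, 87, 92, 97]

Fragments:
  [0,7): 7 bp
  [7,17): 10 bp
  [17,25): 8 bp
  [25,34): 9 bp
  [34,58): 24 bp
  [58,63): 5 bp
  [63,73): 10 bp
  [73,87): 14 bp
  [87,92): 5 bp
  [92,97): 5 bp
  [97,105): 8 bp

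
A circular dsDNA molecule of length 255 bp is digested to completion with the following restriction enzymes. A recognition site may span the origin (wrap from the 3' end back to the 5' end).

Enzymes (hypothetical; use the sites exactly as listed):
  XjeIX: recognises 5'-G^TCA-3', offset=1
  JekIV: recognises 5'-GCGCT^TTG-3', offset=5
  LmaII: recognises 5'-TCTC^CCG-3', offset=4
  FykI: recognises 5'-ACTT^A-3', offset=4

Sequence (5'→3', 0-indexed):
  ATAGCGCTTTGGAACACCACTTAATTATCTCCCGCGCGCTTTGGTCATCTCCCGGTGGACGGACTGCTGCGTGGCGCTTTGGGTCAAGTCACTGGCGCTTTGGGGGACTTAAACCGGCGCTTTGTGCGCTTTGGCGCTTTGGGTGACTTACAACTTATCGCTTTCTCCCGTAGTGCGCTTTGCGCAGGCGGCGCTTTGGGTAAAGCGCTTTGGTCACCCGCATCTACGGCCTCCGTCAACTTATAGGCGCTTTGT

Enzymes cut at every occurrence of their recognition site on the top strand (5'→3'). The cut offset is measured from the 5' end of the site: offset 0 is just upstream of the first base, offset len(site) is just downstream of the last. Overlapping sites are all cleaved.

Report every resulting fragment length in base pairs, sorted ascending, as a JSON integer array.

Scan for sites:
  XjeIX (GTCA, off=1): starts [43, 82, 87, 212, 234] → cuts [44, 83, 88, 213, 235]
  JekIV (GCGCTTTG, off=5): starts [3, 35, 73, 94, 116, 125, 133, 174, 190, 204, 246] → cuts [8, 40, 78, 99, 121, 130, 138, 179, 195, 209, 251]
  LmaII (TCTCCCG, off=4): starts [27, 47, 163] → cuts [31, 51, 167]
  FykI (ACTTA, off=4): starts [18, 106, 145, 152, 238] → cuts [22, 110, 149, 156, 242]

All cut coordinates (distinct, sorted): [8, 22, 31, 40, 44, 51, 78, 83, 88, 99, 110, 121, 130, 138, 149, 156, 167, 179, 195, 209, 213, 235, 242, 251]

Fragment lengths:
  8→22: 14 bp
  22→31: 9 bp
  31→40: 9 bp
  40→44: 4 bp
  44→51: 7 bp
  51→78: 27 bp
  78→83: 5 bp
  83→88: 5 bp
  88→99: 11 bp
  99→110: 11 bp
  110→121: 11 bp
  121→130: 9 bp
  130→138: 8 bp
  138→149: 11 bp
  149→156: 7 bp
  156→167: 11 bp
  167→179: 12 bp
  179→195: 16 bp
  195→209: 14 bp
  209→213: 4 bp
  213→235: 22 bp
  235→242: 7 bp
  242→251: 9 bp
  251→8 (wrap): 255-251+8 = 12 bp

[4,4,5,5,7,7,7,8,9,9,9,9,11,11,11,11,11,12,12,14,14,16,22,27]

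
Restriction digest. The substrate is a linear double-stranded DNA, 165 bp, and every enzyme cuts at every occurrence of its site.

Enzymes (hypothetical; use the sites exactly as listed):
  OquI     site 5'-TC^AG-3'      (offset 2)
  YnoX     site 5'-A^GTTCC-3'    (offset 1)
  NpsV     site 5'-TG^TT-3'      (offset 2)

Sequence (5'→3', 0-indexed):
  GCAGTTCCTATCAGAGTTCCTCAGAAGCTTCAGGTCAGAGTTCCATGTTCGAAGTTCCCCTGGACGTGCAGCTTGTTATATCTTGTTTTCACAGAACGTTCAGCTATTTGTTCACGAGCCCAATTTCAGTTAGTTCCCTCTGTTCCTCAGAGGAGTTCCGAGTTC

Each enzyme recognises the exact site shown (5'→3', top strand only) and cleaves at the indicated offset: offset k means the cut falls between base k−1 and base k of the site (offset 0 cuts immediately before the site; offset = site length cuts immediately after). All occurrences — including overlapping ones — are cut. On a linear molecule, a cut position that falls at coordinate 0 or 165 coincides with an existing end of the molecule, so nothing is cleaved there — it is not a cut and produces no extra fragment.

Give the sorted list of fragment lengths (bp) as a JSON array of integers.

Scan for sites:
  OquI TCAG/2: at [10, 20, 29, 34, 99, 125, 146] ⇒ [12, 22, 31, 36, 101, 127, 148]
  YnoX AGTTCC/1: at [2, 14, 38, 52, 131, 153] ⇒ [3, 15, 39, 53, 132, 154]
  NpsV TGTT/2: at [45, 73, 83, 108, 140] ⇒ [47, 75, 85, 110, 142]

Pooled cuts: [3, 12, 15, 22, 31, 36, 39, 47, 53, 75, 85, 101, 110, 127, 132, 142, 148, 154]

Fragment lengths:
  [0,3): 3 bp
  [3,12): 9 bp
  [12,15): 3 bp
  [15,22): 7 bp
  [22,31): 9 bp
  [31,36): 5 bp
  [36,39): 3 bp
  [39,47): 8 bp
  [47,53): 6 bp
  [53,75): 22 bp
  [75,85): 10 bp
  [85,101): 16 bp
  [101,110): 9 bp
  [110,127): 17 bp
  [127,132): 5 bp
  [132,142): 10 bp
  [142,148): 6 bp
  [148,154): 6 bp
  [154,165): 11 bp

[3,3,3,5,5,6,6,6,7,8,9,9,9,10,10,11,16,17,22]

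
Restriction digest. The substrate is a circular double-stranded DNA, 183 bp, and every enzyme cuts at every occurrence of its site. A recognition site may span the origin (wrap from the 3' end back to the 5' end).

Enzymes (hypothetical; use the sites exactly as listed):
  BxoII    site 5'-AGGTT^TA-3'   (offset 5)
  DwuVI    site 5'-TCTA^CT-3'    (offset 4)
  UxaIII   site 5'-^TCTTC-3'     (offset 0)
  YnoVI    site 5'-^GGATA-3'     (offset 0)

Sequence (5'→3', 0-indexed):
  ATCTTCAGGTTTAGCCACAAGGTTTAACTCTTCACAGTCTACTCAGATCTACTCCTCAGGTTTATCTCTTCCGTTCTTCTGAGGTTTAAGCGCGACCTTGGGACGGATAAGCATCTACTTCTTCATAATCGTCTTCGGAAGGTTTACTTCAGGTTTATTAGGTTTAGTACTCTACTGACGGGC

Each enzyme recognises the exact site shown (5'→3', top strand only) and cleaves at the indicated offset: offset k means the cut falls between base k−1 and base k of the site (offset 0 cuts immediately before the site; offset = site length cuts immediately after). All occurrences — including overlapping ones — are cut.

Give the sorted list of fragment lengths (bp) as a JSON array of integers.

[2,4,4,8,9,10,10,10,10,11,11,12,12,13,13,13,13,18]

Site scan:
  BxoII (AGGTTTA, off=5): starts [6, 19, 57, 81, 139, 150, 159] → cuts [11, 24, 62, 86, 144, 155, 164]
  DwuVI (TCTACT, off=4): starts [37, 47, 113, 170] → cuts [41, 51, 117, 174]
  UxaIII (TCTTC, off=0): starts [1, 28, 66, 74, 119, 131] → cuts [1, 28, 66, 74, 119, 131]
  YnoVI (GGATA, off=0): starts [104] → cuts [104]

All cut coordinates (distinct, sorted): [1, 11, 24, 28, 41, 51, 62, 66, 74, 86, 104, 117, 119, 131, 144, 155, 164, 174]

Fragment lengths:
  1→11: 10 bp
  11→24: 13 bp
  24→28: 4 bp
  28→41: 13 bp
  41→51: 10 bp
  51→62: 11 bp
  62→66: 4 bp
  66→74: 8 bp
  74→86: 12 bp
  86→104: 18 bp
  104→117: 13 bp
  117→119: 2 bp
  119→131: 12 bp
  131→144: 13 bp
  144→155: 11 bp
  155→164: 9 bp
  164→174: 10 bp
  174→1 (wrap): 183-174+1 = 10 bp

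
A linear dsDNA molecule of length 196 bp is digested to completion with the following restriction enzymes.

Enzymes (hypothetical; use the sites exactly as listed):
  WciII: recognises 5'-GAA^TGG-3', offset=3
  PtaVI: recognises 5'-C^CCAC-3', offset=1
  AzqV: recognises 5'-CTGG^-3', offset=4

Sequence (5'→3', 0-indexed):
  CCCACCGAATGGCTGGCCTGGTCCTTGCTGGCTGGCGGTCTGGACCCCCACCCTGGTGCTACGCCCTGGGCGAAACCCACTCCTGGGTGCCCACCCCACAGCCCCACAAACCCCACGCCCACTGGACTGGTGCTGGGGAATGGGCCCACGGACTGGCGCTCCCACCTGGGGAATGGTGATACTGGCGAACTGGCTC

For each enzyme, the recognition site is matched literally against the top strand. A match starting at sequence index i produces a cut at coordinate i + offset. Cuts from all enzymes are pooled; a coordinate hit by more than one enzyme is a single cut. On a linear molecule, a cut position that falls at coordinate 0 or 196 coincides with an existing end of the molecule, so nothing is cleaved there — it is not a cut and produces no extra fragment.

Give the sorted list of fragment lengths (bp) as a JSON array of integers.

[1,3,4,4,4,4,4,5,5,5,5,5,6,6,7,7,7,8,8,8,8,8,9,9,10,10,11,12,13]

Site scan:
  WciII (GAATGG, off=3): starts [6, 137, 170] → cuts [9, 140, 173]
  PtaVI (CCCAC, off=1): starts [0, 46, 75, 89, 94, 102, 111, 117, 144, 160] → cuts [1, 47, 76, 90, 95, 103, 112, 118, 145, 161]
  AzqV (CTGG, off=4): starts [12, 17, 27, 31, 39, 52, 65, 82, 121, 126, 132, 152, 165, 181, 189] → cuts [16, 21, 31, 35, 43, 56, 69, 86, 125, 130, 136, 156, 169, 185, 193]

Pooled cuts: [1, 9, 16, 21, 31, 35, 43, 47, 56, 69, 76, 86, 90, 95, 103, 112, 118, 125, 130, 136, 140, 145, 156, 161, 169, 173, 185, 193]

Fragments:
  [0,1): 1 bp
  [1,9): 8 bp
  [9,16): 7 bp
  [16,21): 5 bp
  [21,31): 10 bp
  [31,35): 4 bp
  [35,43): 8 bp
  [43,47): 4 bp
  [47,56): 9 bp
  [56,69): 13 bp
  [69,76): 7 bp
  [76,86): 10 bp
  [86,90): 4 bp
  [90,95): 5 bp
  [95,103): 8 bp
  [103,112): 9 bp
  [112,118): 6 bp
  [118,125): 7 bp
  [125,130): 5 bp
  [130,136): 6 bp
  [136,140): 4 bp
  [140,145): 5 bp
  [145,156): 11 bp
  [156,161): 5 bp
  [161,169): 8 bp
  [169,173): 4 bp
  [173,185): 12 bp
  [185,193): 8 bp
  [193,196): 3 bp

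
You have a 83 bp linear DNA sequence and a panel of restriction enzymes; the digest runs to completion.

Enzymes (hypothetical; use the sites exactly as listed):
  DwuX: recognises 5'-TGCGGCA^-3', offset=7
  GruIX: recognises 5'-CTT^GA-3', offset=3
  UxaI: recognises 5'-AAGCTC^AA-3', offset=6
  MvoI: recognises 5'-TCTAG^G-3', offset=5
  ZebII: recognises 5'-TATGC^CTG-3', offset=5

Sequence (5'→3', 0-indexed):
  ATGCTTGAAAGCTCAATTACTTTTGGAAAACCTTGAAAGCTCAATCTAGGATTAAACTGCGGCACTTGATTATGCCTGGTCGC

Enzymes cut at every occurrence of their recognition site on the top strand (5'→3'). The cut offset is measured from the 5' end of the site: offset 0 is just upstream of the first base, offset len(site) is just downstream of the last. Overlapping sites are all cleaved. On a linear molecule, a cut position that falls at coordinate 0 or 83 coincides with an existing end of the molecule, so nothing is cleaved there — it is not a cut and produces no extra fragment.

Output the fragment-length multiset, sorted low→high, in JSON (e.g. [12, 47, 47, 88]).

Scan for sites:
  DwuX TGCGGCA/7: at [57] ⇒ [64]
  GruIX CTTGA/3: at [3, 31, 64] ⇒ [6, 34, 67]
  UxaI AAGCTCAA/6: at [8, 36] ⇒ [14, 42]
  MvoI TCTAGG/5: at [44] ⇒ [49]
  ZebII TATGCCTG/5: at [70] ⇒ [75]

Pooled cuts: [6, 14, 34, 42, 49, 64, 67, 75]

Fragments:
  [0,6): 6 bp
  [6,14): 8 bp
  [14,34): 20 bp
  [34,42): 8 bp
  [42,49): 7 bp
  [49,64): 15 bp
  [64,67): 3 bp
  [67,75): 8 bp
  [75,83): 8 bp

[3,6,7,8,8,8,8,15,20]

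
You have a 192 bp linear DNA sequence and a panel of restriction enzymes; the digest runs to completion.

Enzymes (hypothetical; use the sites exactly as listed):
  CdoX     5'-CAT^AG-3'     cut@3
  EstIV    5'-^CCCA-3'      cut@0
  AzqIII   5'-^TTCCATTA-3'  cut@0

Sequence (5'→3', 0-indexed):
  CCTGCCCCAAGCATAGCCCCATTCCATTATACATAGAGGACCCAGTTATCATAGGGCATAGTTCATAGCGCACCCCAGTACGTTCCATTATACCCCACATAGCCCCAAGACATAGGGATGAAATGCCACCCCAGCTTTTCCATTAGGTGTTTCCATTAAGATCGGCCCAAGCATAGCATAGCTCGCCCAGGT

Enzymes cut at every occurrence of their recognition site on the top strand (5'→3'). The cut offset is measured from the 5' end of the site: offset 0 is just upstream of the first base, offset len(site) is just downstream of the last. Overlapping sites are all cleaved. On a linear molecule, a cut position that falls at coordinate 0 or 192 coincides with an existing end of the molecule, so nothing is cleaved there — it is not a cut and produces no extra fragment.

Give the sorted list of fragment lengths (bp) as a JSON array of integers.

[3,3,4,5,5,6,6,7,7,7,7,7,8,9,9,9,10,11,12,13,13,15,16]

Per-enzyme occurrences:
  CdoX CATAG/3: at [11, 31, 49, 56, 63, 97, 110, 171, 176] ⇒ [14, 34, 52, 59, 66, 100, 113, 174, 179]
  EstIV CCCA/0: at [5, 17, 40, 73, 93, 103, 129, 165, 185] ⇒ [5, 17, 40, 73, 93, 103, 129, 165, 185]
  AzqIII TTCCATTA/0: at [21, 82, 137, 150] ⇒ [21, 82, 137, 150]

Pooled cuts: [5, 14, 17, 21, 34, 40, 52, 59, 66, 73, 82, 93, 100, 103, 113, 129, 137, 150, 165, 174, 179, 185]

Fragments:
  [0,5): 5 bp
  [5,14): 9 bp
  [14,17): 3 bp
  [17,21): 4 bp
  [21,34): 13 bp
  [34,40): 6 bp
  [40,52): 12 bp
  [52,59): 7 bp
  [59,66): 7 bp
  [66,73): 7 bp
  [73,82): 9 bp
  [82,93): 11 bp
  [93,100): 7 bp
  [100,103): 3 bp
  [103,113): 10 bp
  [113,129): 16 bp
  [129,137): 8 bp
  [137,150): 13 bp
  [150,165): 15 bp
  [165,174): 9 bp
  [174,179): 5 bp
  [179,185): 6 bp
  [185,192): 7 bp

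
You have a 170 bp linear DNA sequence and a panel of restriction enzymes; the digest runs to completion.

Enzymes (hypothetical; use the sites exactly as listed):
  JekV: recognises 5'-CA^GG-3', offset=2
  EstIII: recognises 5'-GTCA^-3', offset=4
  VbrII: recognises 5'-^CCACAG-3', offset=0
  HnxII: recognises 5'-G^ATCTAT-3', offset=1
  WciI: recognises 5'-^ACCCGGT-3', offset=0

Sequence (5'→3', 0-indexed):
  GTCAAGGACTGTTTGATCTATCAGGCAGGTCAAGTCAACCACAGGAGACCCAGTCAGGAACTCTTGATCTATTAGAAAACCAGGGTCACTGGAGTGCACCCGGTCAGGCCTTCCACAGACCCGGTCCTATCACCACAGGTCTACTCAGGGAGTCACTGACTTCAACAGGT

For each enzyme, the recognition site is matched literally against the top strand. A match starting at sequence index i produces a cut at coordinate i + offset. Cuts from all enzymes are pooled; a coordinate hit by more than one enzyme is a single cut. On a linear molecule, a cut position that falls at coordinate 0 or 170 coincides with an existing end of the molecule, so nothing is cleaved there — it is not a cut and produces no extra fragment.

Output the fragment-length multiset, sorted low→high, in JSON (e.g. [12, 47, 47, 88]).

[1,3,4,4,5,5,5,5,6,6,6,8,8,9,9,10,10,11,12,13,14,16]

Scan for sites:
  JekV (CAGG, off=2): starts [21, 25, 41, 54, 80, 104, 135, 145, 165] → cuts [23, 27, 43, 56, 82, 106, 137, 147, 167]
  EstIII (GTCA, off=4): starts [0, 28, 33, 52, 84, 102, 151] → cuts [4, 32, 37, 56, 88, 106, 155]
  VbrII (CCACAG, off=0): starts [38, 112, 132] → cuts [38, 112, 132]
  HnxII (GATCTAT, off=1): starts [14, 65] → cuts [15, 66]
  WciI (ACCCGGT, off=0): starts [97, 118] → cuts [97, 118]

All cut coordinates (distinct, sorted): [4, 15, 23, 27, 32, 37, 38, 43, 56, 66, 82, 88, 97, 106, 112, 118, 132, 137, 147, 155, 167]

Fragments:
  [0,4): 4 bp
  [4,15): 11 bp
  [15,23): 8 bp
  [23,27): 4 bp
  [27,32): 5 bp
  [32,37): 5 bp
  [37,38): 1 bp
  [38,43): 5 bp
  [43,56): 13 bp
  [56,66): 10 bp
  [66,82): 16 bp
  [82,88): 6 bp
  [88,97): 9 bp
  [97,106): 9 bp
  [106,112): 6 bp
  [112,118): 6 bp
  [118,132): 14 bp
  [132,137): 5 bp
  [137,147): 10 bp
  [147,155): 8 bp
  [155,167): 12 bp
  [167,170): 3 bp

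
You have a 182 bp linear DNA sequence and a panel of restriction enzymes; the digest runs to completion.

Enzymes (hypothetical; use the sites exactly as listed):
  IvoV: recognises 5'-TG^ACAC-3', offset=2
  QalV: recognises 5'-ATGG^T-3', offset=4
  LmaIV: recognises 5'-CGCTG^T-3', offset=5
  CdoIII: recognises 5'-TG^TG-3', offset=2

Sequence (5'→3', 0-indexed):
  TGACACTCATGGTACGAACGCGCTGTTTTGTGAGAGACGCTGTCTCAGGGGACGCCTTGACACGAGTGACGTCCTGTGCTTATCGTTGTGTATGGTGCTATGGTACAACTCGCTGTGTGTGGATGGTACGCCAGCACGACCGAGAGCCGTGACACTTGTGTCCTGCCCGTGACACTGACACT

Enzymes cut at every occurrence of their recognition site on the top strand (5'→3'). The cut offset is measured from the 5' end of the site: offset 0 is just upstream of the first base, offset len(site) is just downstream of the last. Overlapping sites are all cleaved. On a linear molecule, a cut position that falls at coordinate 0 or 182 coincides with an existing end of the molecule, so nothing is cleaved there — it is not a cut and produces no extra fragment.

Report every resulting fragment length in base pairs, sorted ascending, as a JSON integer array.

Per-enzyme occurrences:
  IvoV TGACAC/2: at [0, 57, 149, 169, 175] ⇒ [2, 59, 151, 171, 177]
  QalV ATGGT/4: at [8, 91, 99, 122] ⇒ [12, 95, 103, 126]
  LmaIV CGCTGT/5: at [20, 37, 110] ⇒ [25, 42, 115]
  CdoIII TGTG/2: at [28, 74, 86, 113, 115, 117, 156] ⇒ [30, 76, 88, 115, 117, 119, 158]

All cut coordinates (distinct, sorted): [2, 12, 25, 30, 42, 59, 76, 88, 95, 103, 115, 117, 119, 126, 151, 158, 171, 177]

Fragments:
  [0,2): 2 bp
  [2,12): 10 bp
  [12,25): 13 bp
  [25,30): 5 bp
  [30,42): 12 bp
  [42,59): 17 bp
  [59,76): 17 bp
  [76,88): 12 bp
  [88,95): 7 bp
  [95,103): 8 bp
  [103,115): 12 bp
  [115,117): 2 bp
  [117,119): 2 bp
  [119,126): 7 bp
  [126,151): 25 bp
  [151,158): 7 bp
  [158,171): 13 bp
  [171,177): 6 bp
  [177,182): 5 bp

[2,2,2,5,5,6,7,7,7,8,10,12,12,12,13,13,17,17,25]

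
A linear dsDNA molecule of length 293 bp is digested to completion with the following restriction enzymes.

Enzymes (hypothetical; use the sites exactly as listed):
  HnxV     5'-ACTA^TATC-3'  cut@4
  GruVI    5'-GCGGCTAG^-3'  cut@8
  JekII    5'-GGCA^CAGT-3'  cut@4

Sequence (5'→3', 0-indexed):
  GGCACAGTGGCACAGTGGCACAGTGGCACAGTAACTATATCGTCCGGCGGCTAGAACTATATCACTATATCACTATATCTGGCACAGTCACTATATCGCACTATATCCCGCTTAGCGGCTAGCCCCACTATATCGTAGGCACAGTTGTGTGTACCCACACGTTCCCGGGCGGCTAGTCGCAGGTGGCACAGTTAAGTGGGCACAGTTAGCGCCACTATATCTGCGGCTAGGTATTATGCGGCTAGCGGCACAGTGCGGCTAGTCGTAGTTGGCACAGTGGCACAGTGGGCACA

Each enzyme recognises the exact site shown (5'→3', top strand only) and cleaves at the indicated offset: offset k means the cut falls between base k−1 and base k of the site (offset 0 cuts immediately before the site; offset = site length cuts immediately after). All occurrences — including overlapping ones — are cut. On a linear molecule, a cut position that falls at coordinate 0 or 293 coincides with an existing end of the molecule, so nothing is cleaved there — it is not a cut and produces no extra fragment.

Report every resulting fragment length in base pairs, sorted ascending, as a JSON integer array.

[4,5,5,8,8,8,8,8,8,8,9,9,9,10,11,11,12,12,12,13,14,15,15,17,19,35]

Per-enzyme occurrences:
  HnxV ACTATATC/4: at [33, 55, 63, 71, 89, 99, 126, 213] ⇒ [37, 59, 67, 75, 93, 103, 130, 217]
  GruVI GCGGCTAG/8: at [46, 114, 168, 222, 237, 254] ⇒ [54, 122, 176, 230, 245, 262]
  JekII GGCACAGT/4: at [0, 8, 16, 24, 80, 137, 184, 198, 246, 270, 278] ⇒ [4, 12, 20, 28, 84, 141, 188, 202, 250, 274, 282]

All cut coordinates (distinct, sorted): [4, 12, 20, 28, 37, 54, 59, 67, 75, 84, 93, 103, 122, 130, 141, 176, 188, 202, 217, 230, 245, 250, 262, 274, 282]

Fragment lengths:
  [0,4): 4 bp
  [4,12): 8 bp
  [12,20): 8 bp
  [20,28): 8 bp
  [28,37): 9 bp
  [37,54): 17 bp
  [54,59): 5 bp
  [59,67): 8 bp
  [67,75): 8 bp
  [75,84): 9 bp
  [84,93): 9 bp
  [93,103): 10 bp
  [103,122): 19 bp
  [122,130): 8 bp
  [130,141): 11 bp
  [141,176): 35 bp
  [176,188): 12 bp
  [188,202): 14 bp
  [202,217): 15 bp
  [217,230): 13 bp
  [230,245): 15 bp
  [245,250): 5 bp
  [250,262): 12 bp
  [262,274): 12 bp
  [274,282): 8 bp
  [282,293): 11 bp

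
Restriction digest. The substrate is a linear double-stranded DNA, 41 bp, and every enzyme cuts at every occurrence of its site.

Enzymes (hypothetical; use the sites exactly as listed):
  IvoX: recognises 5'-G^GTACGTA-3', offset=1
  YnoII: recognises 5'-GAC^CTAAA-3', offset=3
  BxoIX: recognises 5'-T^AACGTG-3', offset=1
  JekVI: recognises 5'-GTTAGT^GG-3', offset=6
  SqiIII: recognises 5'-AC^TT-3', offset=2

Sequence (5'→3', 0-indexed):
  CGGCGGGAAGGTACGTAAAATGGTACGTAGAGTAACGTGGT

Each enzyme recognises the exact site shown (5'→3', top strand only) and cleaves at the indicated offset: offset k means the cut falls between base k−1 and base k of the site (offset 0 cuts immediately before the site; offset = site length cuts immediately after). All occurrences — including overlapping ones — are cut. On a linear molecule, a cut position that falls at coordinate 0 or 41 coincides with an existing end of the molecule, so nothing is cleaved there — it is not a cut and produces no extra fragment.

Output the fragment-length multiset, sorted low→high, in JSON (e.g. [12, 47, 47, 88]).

Per-enzyme occurrences:
  IvoX GGTACGTA/1: at [9, 21] ⇒ [10, 22]
  YnoII (GACCTAAA, off=3): no sites
  BxoIX TAACGTG/1: at [32] ⇒ [33]
  JekVI (GTTAGTGG, off=6): no sites
  SqiIII (ACTT, off=2): no sites

All cut coordinates (distinct, sorted): [10, 22, 33]

Fragments:
  [0,10): 10 bp
  [10,22): 12 bp
  [22,33): 11 bp
  [33,41): 8 bp

[8,10,11,12]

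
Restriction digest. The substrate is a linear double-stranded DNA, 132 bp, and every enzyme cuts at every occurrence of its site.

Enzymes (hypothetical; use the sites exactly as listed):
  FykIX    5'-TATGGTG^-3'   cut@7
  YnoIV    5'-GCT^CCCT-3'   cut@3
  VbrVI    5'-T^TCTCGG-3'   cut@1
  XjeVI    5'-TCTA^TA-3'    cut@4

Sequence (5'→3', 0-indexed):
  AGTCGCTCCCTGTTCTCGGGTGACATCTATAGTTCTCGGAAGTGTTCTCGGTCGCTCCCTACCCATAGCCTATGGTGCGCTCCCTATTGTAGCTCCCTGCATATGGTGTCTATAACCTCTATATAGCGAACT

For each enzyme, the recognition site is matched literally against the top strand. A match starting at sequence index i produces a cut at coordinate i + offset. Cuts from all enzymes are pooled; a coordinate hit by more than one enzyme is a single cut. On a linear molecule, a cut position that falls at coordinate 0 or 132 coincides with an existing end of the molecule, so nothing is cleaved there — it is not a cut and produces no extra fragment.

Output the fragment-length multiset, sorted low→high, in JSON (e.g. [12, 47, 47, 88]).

Scan for sites:
  FykIX (TATGGTG, off=7): starts [70, 101] → cuts [77, 108]
  YnoIV (GCTCCCT, off=3): starts [4, 53, 78, 91] → cuts [7, 56, 81, 94]
  VbrVI (TTCTCGG, off=1): starts [12, 32, 44] → cuts [13, 33, 45]
  XjeVI (TCTATA, off=4): starts [25, 108, 117] → cuts [29, 112, 121]

All cut coordinates (distinct, sorted): [7, 13, 29, 33, 45, 56, 77, 81, 94, 108, 112, 121]

Fragment lengths:
  [0,7): 7 bp
  [7,13): 6 bp
  [13,29): 16 bp
  [29,33): 4 bp
  [33,45): 12 bp
  [45,56): 11 bp
  [56,77): 21 bp
  [77,81): 4 bp
  [81,94): 13 bp
  [94,108): 14 bp
  [108,112): 4 bp
  [112,121): 9 bp
  [121,132): 11 bp

[4,4,4,6,7,9,11,11,12,13,14,16,21]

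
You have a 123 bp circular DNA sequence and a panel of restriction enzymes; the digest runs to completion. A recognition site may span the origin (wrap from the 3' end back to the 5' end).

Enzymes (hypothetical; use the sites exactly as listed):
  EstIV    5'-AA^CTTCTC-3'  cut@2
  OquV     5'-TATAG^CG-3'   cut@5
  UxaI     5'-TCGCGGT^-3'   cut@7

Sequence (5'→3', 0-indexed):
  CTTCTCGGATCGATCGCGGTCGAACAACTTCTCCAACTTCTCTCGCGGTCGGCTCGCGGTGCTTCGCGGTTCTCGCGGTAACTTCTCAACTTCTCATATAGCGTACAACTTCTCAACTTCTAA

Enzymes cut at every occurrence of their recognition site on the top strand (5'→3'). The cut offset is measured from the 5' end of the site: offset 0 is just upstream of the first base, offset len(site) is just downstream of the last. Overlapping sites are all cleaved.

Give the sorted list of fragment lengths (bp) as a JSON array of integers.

[2,7,7,8,9,9,10,11,12,13,15,20]

Per-enzyme occurrences:
  EstIV (AACTTCTC, off=2): starts [25, 34, 79, 87, 106, 121] → cuts [0, 27, 36, 81, 89, 108]
  OquV (TATAGCG, off=5): starts [96] → cuts [101]
  UxaI (TCGCGGT, off=7): starts [13, 42, 53, 63, 72] → cuts [20, 49, 60, 70, 79]

Pooled cuts: [0, 20, 27, 36, 49, 60, 70, 79, 81, 89, 101, 108]

Fragments:
  0→20: 20 bp
  20→27: 7 bp
  27→36: 9 bp
  36→49: 13 bp
  49→60: 11 bp
  60→70: 10 bp
  70→79: 9 bp
  79→81: 2 bp
  81→89: 8 bp
  89→101: 12 bp
  101→108: 7 bp
  108→0 (wrap): 123-108+0 = 15 bp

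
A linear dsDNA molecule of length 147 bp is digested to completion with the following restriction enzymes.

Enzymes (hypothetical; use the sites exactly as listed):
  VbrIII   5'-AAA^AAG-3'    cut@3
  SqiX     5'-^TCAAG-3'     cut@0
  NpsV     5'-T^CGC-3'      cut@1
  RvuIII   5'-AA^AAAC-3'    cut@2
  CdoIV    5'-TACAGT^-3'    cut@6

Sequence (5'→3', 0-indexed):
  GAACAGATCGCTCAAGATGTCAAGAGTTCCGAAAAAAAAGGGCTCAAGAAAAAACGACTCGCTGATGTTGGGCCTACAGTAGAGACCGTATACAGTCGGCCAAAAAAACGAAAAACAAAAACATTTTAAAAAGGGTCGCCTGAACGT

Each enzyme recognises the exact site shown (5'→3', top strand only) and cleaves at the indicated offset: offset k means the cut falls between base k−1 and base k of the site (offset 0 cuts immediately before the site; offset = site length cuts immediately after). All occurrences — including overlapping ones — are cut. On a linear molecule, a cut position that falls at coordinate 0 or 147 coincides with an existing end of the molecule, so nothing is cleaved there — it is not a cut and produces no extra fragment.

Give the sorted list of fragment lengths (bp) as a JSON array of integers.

[3,6,6,6,7,8,8,8,8,9,11,12,16,18,21]

Site scan:
  VbrIII AAAAAG/3: at [34, 127] ⇒ [37, 130]
  SqiX TCAAG/0: at [11, 19, 43] ⇒ [11, 19, 43]
  NpsV TCGC/1: at [7, 58, 135] ⇒ [8, 59, 136]
  RvuIII AAAAAC/2: at [49, 103, 110, 116] ⇒ [51, 105, 112, 118]
  CdoIV TACAGT/6: at [74, 90] ⇒ [80, 96]

Pooled cuts: [8, 11, 19, 37, 43, 51, 59, 80, 96, 105, 112, 118, 130, 136]

Fragment lengths:
  [0,8): 8 bp
  [8,11): 3 bp
  [11,19): 8 bp
  [19,37): 18 bp
  [37,43): 6 bp
  [43,51): 8 bp
  [51,59): 8 bp
  [59,80): 21 bp
  [80,96): 16 bp
  [96,105): 9 bp
  [105,112): 7 bp
  [112,118): 6 bp
  [118,130): 12 bp
  [130,136): 6 bp
  [136,147): 11 bp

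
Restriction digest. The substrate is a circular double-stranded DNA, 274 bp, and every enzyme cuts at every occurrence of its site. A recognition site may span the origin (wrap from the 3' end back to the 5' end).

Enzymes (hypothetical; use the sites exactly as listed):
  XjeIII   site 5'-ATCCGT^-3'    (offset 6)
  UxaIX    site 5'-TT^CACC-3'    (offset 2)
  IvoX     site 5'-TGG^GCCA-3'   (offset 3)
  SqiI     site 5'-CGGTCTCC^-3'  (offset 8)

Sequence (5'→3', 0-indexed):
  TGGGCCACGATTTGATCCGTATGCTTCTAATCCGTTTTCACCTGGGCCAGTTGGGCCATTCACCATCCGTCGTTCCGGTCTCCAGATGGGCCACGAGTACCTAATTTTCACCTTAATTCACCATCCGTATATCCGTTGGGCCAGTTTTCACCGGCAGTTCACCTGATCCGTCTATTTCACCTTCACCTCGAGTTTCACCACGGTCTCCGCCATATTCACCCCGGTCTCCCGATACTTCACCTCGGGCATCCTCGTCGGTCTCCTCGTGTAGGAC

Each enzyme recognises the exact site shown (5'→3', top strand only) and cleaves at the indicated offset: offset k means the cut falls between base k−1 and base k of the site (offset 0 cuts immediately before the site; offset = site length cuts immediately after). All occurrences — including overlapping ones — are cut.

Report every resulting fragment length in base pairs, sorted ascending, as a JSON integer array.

Scan for sites:
  XjeIII ATCCGT/6: at [14, 29, 64, 122, 130, 165] ⇒ [20, 35, 70, 128, 136, 171]
  UxaIX TTCACC/2: at [36, 58, 106, 116, 146, 157, 175, 181, 193, 214, 235] ⇒ [38, 60, 108, 118, 148, 159, 177, 183, 195, 216, 237]
  IvoX TGGGCCA/3: at [0, 42, 51, 86, 136] ⇒ [3, 45, 54, 89, 139]
  SqiI CGGTCTCC/8: at [75, 200, 221, 255] ⇒ [83, 208, 229, 263]

Pooled cuts: [3, 20, 35, 38, 45, 54, 60, 70, 83, 89, 108, 118, 128, 136, 139, 148, 159, 171, 177, 183, 195, 208, 216, 229, 237, 263]

Fragments:
  3→20: 17 bp
  20→35: 15 bp
  35→38: 3 bp
  38→45: 7 bp
  45→54: 9 bp
  54→60: 6 bp
  60→70: 10 bp
  70→83: 13 bp
  83→89: 6 bp
  89→108: 19 bp
  108→118: 10 bp
  118→128: 10 bp
  128→136: 8 bp
  136→139: 3 bp
  139→148: 9 bp
  148→159: 11 bp
  159→171: 12 bp
  171→177: 6 bp
  177→183: 6 bp
  183→195: 12 bp
  195→208: 13 bp
  208→216: 8 bp
  216→229: 13 bp
  229→237: 8 bp
  237→263: 26 bp
  263→3 (wrap): 274-263+3 = 14 bp

[3,3,6,6,6,6,7,8,8,8,9,9,10,10,10,11,12,12,13,13,13,14,15,17,19,26]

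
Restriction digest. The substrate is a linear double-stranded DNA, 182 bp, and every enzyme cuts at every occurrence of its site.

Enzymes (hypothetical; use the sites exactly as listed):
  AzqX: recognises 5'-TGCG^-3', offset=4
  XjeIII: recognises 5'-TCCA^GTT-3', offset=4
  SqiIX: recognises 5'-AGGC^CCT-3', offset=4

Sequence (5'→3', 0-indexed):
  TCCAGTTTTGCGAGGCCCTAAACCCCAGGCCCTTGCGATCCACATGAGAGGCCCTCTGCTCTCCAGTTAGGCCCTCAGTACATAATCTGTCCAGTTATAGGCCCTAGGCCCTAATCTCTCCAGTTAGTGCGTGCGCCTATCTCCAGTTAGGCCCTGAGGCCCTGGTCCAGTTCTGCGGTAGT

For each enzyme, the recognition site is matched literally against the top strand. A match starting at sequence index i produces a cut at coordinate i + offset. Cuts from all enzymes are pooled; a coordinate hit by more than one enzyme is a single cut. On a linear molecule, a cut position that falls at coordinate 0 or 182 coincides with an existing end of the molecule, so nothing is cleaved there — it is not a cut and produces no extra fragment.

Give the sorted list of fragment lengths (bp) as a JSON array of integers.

[4,4,4,5,7,7,7,7,8,8,8,9,9,9,10,13,13,14,15,21]

Site scan:
  AzqX TGCG/4: at [8, 33, 127, 131, 173] ⇒ [12, 37, 131, 135, 177]
  XjeIII TCCAGTT/4: at [0, 61, 89, 118, 141, 165] ⇒ [4, 65, 93, 122, 145, 169]
  SqiIX AGGCCCT/4: at [12, 26, 48, 68, 98, 105, 148, 156] ⇒ [16, 30, 52, 72, 102, 109, 152, 160]

All cut coordinates (distinct, sorted): [4, 12, 16, 30, 37, 52, 65, 72, 93, 102, 109, 122, 131, 135, 145, 152, 160, 169, 177]

Fragment lengths:
  [0,4): 4 bp
  [4,12): 8 bp
  [12,16): 4 bp
  [16,30): 14 bp
  [30,37): 7 bp
  [37,52): 15 bp
  [52,65): 13 bp
  [65,72): 7 bp
  [72,93): 21 bp
  [93,102): 9 bp
  [102,109): 7 bp
  [109,122): 13 bp
  [122,131): 9 bp
  [131,135): 4 bp
  [135,145): 10 bp
  [145,152): 7 bp
  [152,160): 8 bp
  [160,169): 9 bp
  [169,177): 8 bp
  [177,182): 5 bp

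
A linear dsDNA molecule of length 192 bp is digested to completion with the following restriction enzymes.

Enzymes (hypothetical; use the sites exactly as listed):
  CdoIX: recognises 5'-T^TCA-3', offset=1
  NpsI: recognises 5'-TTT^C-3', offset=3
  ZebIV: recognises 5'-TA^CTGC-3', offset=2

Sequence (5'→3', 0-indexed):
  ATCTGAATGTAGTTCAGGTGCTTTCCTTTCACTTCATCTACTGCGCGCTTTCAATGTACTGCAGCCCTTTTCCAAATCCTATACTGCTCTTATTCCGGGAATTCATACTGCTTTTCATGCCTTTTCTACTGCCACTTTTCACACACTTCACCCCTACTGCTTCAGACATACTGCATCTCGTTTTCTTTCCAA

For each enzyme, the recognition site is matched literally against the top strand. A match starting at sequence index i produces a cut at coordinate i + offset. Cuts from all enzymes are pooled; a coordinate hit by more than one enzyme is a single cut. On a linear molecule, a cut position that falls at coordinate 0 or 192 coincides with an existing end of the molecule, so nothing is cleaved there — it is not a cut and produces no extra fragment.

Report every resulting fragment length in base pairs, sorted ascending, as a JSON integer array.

Per-enzyme occurrences:
  CdoIX TTCA/1: at [12, 27, 32, 49, 101, 113, 137, 146, 160] ⇒ [13, 28, 33, 50, 102, 114, 138, 147, 161]
  NpsI TTTC/3: at [21, 26, 48, 68, 112, 122, 136, 181, 185] ⇒ [24, 29, 51, 71, 115, 125, 139, 184, 188]
  ZebIV TACTGC/2: at [38, 56, 81, 105, 126, 154, 168] ⇒ [40, 58, 83, 107, 128, 156, 170]

Pooled cuts: [13, 24, 28, 29, 33, 40, 50, 51, 58, 71, 83, 102, 107, 114, 115, 125, 128, 138, 139, 147, 156, 161, 170, 184, 188]

Fragment lengths:
  [0,13): 13 bp
  [13,24): 11 bp
  [24,28): 4 bp
  [28,29): 1 bp
  [29,33): 4 bp
  [33,40): 7 bp
  [40,50): 10 bp
  [50,51): 1 bp
  [51,58): 7 bp
  [58,71): 13 bp
  [71,83): 12 bp
  [83,102): 19 bp
  [102,107): 5 bp
  [107,114): 7 bp
  [114,115): 1 bp
  [115,125): 10 bp
  [125,128): 3 bp
  [128,138): 10 bp
  [138,139): 1 bp
  [139,147): 8 bp
  [147,156): 9 bp
  [156,161): 5 bp
  [161,170): 9 bp
  [170,184): 14 bp
  [184,188): 4 bp
  [188,192): 4 bp

[1,1,1,1,3,4,4,4,4,5,5,7,7,7,8,9,9,10,10,10,11,12,13,13,14,19]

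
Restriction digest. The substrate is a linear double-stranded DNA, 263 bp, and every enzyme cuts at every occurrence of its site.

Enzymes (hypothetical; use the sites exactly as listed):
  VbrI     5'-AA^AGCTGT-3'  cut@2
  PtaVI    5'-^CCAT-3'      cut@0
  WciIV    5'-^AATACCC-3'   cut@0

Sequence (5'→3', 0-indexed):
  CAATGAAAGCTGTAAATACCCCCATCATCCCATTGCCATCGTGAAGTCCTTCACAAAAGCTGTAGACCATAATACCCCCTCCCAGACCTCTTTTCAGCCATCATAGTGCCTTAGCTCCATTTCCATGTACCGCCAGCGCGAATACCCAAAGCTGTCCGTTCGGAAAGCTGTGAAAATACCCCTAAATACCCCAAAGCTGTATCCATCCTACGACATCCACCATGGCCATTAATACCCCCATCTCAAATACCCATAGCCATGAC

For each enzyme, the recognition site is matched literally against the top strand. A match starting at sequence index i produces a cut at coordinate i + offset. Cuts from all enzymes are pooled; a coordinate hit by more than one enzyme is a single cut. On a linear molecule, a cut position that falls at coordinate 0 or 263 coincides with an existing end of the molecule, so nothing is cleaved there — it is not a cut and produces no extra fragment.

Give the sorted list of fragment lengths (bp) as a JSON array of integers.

Per-enzyme occurrences:
  VbrI (AAAGCTGT, off=2): starts [5, 55, 147, 163, 192] → cuts [7, 57, 149, 165, 194]
  PtaVI (CCAT, off=0): starts [21, 29, 35, 66, 97, 116, 122, 202, 219, 225, 237, 250, 256] → cuts [21, 29, 35, 66, 97, 116, 122, 202, 219, 225, 237, 250, 256]
  WciIV (AATACCC, off=0): starts [14, 70, 140, 174, 184, 230, 245] → cuts [14, 70, 140, 174, 184, 230, 245]

All cut coordinates (distinct, sorted): [7, 14, 21, 29, 35, 57, 66, 70, 97, 116, 122, 140, 149, 165, 174, 184, 194, 202, 219, 225, 230, 237, 245, 250, 256]

Fragments:
  [0,7): 7 bp
  [7,14): 7 bp
  [14,21): 7 bp
  [21,29): 8 bp
  [29,35): 6 bp
  [35,57): 22 bp
  [57,66): 9 bp
  [66,70): 4 bp
  [70,97): 27 bp
  [97,116): 19 bp
  [116,122): 6 bp
  [122,140): 18 bp
  [140,149): 9 bp
  [149,165): 16 bp
  [165,174): 9 bp
  [174,184): 10 bp
  [184,194): 10 bp
  [194,202): 8 bp
  [202,219): 17 bp
  [219,225): 6 bp
  [225,230): 5 bp
  [230,237): 7 bp
  [237,245): 8 bp
  [245,250): 5 bp
  [250,256): 6 bp
  [256,263): 7 bp

[4,5,5,6,6,6,6,7,7,7,7,7,8,8,8,9,9,9,10,10,16,17,18,19,22,27]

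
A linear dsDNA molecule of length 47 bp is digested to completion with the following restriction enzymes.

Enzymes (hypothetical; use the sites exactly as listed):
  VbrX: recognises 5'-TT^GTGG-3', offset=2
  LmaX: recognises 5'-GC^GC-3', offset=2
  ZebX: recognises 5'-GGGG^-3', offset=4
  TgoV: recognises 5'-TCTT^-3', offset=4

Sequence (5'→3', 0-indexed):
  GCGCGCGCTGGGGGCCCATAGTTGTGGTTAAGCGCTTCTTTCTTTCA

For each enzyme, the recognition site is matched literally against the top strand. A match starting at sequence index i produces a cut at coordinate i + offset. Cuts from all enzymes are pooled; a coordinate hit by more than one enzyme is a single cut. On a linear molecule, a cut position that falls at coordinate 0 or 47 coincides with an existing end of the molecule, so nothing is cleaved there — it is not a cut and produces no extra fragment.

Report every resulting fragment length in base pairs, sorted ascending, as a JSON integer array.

[1,2,2,2,3,4,7,7,9,10]

Per-enzyme occurrences:
  VbrX TTGTGG/2: at [21] ⇒ [23]
  LmaX GCGC/2: at [0, 2, 4, 31] ⇒ [2, 4, 6, 33]
  ZebX GGGG/4: at [9, 10] ⇒ [13, 14]
  TgoV TCTT/4: at [36, 40] ⇒ [40, 44]

All cut coordinates (distinct, sorted): [2, 4, 6, 13, 14, 23, 33, 40, 44]

Fragments:
  [0,2): 2 bp
  [2,4): 2 bp
  [4,6): 2 bp
  [6,13): 7 bp
  [13,14): 1 bp
  [14,23): 9 bp
  [23,33): 10 bp
  [33,40): 7 bp
  [40,44): 4 bp
  [44,47): 3 bp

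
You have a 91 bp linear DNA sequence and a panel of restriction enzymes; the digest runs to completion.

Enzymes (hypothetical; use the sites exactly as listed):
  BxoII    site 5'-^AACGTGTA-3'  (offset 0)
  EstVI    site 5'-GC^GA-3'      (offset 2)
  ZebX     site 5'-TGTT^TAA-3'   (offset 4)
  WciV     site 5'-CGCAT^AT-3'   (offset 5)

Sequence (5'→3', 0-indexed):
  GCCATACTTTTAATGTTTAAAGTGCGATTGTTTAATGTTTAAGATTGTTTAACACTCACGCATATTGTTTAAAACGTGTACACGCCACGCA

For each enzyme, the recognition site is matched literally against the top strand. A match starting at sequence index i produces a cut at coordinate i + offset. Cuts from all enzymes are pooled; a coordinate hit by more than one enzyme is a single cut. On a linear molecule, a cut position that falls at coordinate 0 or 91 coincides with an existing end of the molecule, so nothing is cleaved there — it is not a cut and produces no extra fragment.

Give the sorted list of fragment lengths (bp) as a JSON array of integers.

[3,6,7,7,8,10,14,17,19]

Site scan:
  BxoII AACGTGTA/0: at [72] ⇒ [72]
  EstVI GCGA/2: at [23] ⇒ [25]
  ZebX TGTTTAA/4: at [13, 28, 35, 45, 65] ⇒ [17, 32, 39, 49, 69]
  WciV CGCATAT/5: at [58] ⇒ [63]

Pooled cuts: [17, 25, 32, 39, 49, 63, 69, 72]

Fragment lengths:
  [0,17): 17 bp
  [17,25): 8 bp
  [25,32): 7 bp
  [32,39): 7 bp
  [39,49): 10 bp
  [49,63): 14 bp
  [63,69): 6 bp
  [69,72): 3 bp
  [72,91): 19 bp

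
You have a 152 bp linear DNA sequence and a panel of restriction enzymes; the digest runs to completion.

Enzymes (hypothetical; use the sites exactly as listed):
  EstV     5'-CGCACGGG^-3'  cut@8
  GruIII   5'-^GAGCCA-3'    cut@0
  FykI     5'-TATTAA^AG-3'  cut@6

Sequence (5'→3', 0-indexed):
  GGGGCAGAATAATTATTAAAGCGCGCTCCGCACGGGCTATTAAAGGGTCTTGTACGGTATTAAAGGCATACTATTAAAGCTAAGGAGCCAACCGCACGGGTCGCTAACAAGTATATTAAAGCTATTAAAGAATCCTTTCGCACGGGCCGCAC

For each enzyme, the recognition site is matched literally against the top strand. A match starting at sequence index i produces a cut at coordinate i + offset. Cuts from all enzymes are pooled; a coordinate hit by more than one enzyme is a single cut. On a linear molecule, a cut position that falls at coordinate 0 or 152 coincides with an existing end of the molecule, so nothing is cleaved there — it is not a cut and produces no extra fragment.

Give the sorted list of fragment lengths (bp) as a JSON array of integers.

[6,7,7,9,14,16,17,18,19,19,20]

Site scan:
  EstV CGCACGGG/8: at [28, 92, 138] ⇒ [36, 100, 146]
  GruIII GAGCCA/0: at [84] ⇒ [84]
  FykI TATTAAAG/6: at [13, 37, 57, 71, 113, 122] ⇒ [19, 43, 63, 77, 119, 128]

All cut coordinates (distinct, sorted): [19, 36, 43, 63, 77, 84, 100, 119, 128, 146]

Fragments:
  [0,19): 19 bp
  [19,36): 17 bp
  [36,43): 7 bp
  [43,63): 20 bp
  [63,77): 14 bp
  [77,84): 7 bp
  [84,100): 16 bp
  [100,119): 19 bp
  [119,128): 9 bp
  [128,146): 18 bp
  [146,152): 6 bp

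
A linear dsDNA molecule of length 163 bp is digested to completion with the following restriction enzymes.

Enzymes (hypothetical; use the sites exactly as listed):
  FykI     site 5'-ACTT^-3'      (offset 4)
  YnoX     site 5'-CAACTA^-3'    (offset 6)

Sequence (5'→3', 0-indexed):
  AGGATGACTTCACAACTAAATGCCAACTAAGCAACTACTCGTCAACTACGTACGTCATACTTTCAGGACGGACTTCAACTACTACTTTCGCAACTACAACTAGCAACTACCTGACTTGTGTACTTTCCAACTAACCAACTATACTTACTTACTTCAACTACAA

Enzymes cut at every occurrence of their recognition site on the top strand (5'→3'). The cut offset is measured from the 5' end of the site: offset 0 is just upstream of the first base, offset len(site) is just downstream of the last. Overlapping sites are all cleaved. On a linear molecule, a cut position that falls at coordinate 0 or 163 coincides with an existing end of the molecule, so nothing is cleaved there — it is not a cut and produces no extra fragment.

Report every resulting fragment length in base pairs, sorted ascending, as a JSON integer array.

[3,4,4,5,6,6,6,6,7,8,8,8,8,8,8,9,10,11,11,13,14]

Per-enzyme occurrences:
  FykI (ACTT, off=4): starts [6, 58, 71, 83, 113, 121, 142, 146, 150] → cuts [10, 62, 75, 87, 117, 125, 146, 150, 154]
  YnoX (CAACTA, off=6): starts [12, 23, 31, 42, 75, 90, 96, 103, 127, 135, 154] → cuts [18, 29, 37, 48, 81, 96, 102, 109, 133, 141, 160]

Pooled cuts: [10, 18, 29, 37, 48, 62, 75, 81, 87, 96, 102, 109, 117, 125, 133, 141, 146, 150, 154, 160]

Fragment lengths:
  [0,10): 10 bp
  [10,18): 8 bp
  [18,29): 11 bp
  [29,37): 8 bp
  [37,48): 11 bp
  [48,62): 14 bp
  [62,75): 13 bp
  [75,81): 6 bp
  [81,87): 6 bp
  [87,96): 9 bp
  [96,102): 6 bp
  [102,109): 7 bp
  [109,117): 8 bp
  [117,125): 8 bp
  [125,133): 8 bp
  [133,141): 8 bp
  [141,146): 5 bp
  [146,150): 4 bp
  [150,154): 4 bp
  [154,160): 6 bp
  [160,163): 3 bp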